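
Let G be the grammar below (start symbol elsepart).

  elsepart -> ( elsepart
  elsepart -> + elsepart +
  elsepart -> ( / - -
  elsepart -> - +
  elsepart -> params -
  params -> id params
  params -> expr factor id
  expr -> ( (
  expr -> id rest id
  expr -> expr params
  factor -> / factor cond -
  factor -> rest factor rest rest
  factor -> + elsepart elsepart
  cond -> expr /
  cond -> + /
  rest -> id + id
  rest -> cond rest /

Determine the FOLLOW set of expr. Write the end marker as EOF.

{ (, +, /, id }

In params -> expr factor id: add FIRST(factor id) = { (, +, /, id }.
In expr -> expr params: add FIRST(params) = { (, id }.
In cond -> expr /: add FIRST(/) = { / }.
Union: FOLLOW(expr) = { (, +, /, id }.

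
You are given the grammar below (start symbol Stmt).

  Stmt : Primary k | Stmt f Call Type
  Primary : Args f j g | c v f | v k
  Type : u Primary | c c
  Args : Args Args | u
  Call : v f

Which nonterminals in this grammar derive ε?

No nonterminal has an empty production or an RHS whose symbols are all nullable.

{ } (none)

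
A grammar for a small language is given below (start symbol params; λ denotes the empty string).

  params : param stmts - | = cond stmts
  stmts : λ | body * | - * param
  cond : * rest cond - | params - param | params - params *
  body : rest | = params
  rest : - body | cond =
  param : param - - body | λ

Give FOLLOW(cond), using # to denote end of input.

In params : = cond stmts: add FIRST(stmts)\{λ} = { *, -, = }.
  Since stmts is nullable, also add FOLLOW(params) = { #, *, -, = }.
In cond : * rest cond -: add FIRST(-) = { - }.
In rest : cond =: add FIRST(=) = { = }.
Union: FOLLOW(cond) = { #, *, -, = }.

{ #, *, -, = }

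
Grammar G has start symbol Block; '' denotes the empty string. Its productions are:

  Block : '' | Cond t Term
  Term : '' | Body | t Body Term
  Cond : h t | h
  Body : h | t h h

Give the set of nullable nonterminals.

Directly nullable (have an ''-production): Block, Term.
No other nonterminal has a production whose RHS symbols are all nullable.

{ Block, Term }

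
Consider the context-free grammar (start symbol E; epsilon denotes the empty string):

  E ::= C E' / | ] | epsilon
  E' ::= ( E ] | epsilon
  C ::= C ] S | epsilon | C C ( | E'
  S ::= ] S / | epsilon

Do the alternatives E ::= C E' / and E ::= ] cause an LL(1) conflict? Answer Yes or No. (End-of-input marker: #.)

Yes

FIRST(C E' /) = { (, /, ] } and FIRST(]) = { ] }.
Both contain ], so the two alternatives are not disjoint — LL(1) conflict.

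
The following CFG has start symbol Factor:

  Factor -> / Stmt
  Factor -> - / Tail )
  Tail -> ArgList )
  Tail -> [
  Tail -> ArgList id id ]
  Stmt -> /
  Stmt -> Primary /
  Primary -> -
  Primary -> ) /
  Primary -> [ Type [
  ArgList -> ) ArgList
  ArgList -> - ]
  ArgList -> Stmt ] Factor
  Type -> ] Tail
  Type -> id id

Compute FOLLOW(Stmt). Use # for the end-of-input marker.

In Factor -> / Stmt: Stmt is at the end, add FOLLOW(Factor) = { #, ), id }.
In ArgList -> Stmt ] Factor: add FIRST(] Factor) = { ] }.
Union: FOLLOW(Stmt) = { #, ), ], id }.

{ #, ), ], id }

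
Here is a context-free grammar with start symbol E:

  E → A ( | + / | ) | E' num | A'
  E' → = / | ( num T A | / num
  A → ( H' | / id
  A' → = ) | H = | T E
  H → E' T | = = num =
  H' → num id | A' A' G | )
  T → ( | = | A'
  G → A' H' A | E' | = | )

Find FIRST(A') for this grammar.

{ (, /, = }

A' → = ) contributes {=}.
From A' → H =: add FIRST(H) = { (, /, = }.
From A' → T E: add FIRST(T) = { (, /, = }.
Union: FIRST(A') = { (, /, = }.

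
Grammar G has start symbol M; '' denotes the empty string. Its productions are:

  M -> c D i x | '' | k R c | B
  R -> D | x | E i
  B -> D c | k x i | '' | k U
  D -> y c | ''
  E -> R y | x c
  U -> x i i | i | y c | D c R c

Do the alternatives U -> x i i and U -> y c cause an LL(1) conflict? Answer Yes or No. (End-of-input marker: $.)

FIRST(x i i) = { x } and FIRST(y c) = { y }.
The FIRST sets are disjoint and neither alternative is nullable — no conflict.

No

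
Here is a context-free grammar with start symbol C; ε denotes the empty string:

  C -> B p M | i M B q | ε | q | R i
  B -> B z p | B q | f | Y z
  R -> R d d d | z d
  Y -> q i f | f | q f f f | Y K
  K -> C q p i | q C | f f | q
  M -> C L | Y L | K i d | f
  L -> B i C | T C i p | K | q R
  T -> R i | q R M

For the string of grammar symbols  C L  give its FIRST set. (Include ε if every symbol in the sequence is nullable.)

Add FIRST(C)\{ε} = { f, i, q, z }; C is nullable, continue.
Add FIRST(L) = { f, i, q, z }; L is not nullable, stop.

{ f, i, q, z }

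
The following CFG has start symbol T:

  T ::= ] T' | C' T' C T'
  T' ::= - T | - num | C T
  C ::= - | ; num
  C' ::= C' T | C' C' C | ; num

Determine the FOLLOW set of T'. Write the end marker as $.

In T ::= ] T': T' is at the end, add FOLLOW(T) = { $, -, ;, ] }.
In T ::= C' T' C T': add FIRST(C T') = { -, ; }.
In T ::= C' T' C T': T' is at the end, add FOLLOW(T) = { $, -, ;, ] }.
Union: FOLLOW(T') = { $, -, ;, ] }.

{ $, -, ;, ] }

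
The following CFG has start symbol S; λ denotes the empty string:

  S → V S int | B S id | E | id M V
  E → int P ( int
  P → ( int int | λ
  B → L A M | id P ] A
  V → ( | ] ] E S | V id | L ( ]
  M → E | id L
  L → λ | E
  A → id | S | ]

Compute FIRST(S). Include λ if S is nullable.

{ (, ], id, int }

From S → V S int: add FIRST(V) = { (, ], int }.
From S → B S id: add FIRST(B) = { (, ], id, int }.
From S → E: add FIRST(E) = { int }.
S → id M V contributes {id}.
Union: FIRST(S) = { (, ], id, int }.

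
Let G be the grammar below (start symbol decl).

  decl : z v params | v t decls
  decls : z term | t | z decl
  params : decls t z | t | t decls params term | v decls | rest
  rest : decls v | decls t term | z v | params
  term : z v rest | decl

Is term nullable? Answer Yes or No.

No nonterminal in this grammar is nullable.
No production of term has an RHS whose symbols are all nullable, so term is not nullable.

No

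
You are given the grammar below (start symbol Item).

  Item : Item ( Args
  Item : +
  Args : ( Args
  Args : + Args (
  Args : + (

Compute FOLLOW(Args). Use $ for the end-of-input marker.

{ $, ( }

In Item : Item ( Args: Args is at the end, add FOLLOW(Item) = { $, ( }.
In Args : ( Args: Args is at the end, add FOLLOW(Args) = { $, ( }.
In Args : + Args (: add FIRST(() = { ( }.
Union: FOLLOW(Args) = { $, ( }.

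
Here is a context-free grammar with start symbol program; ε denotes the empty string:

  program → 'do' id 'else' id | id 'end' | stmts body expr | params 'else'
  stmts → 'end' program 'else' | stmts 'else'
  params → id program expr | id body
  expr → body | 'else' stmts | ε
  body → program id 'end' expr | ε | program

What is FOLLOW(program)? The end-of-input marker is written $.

program is the start symbol, so $ ∈ FOLLOW(program).
In stmts → 'end' program 'else': add FIRST('else') = { 'else' }.
In params → id program expr: add FIRST(expr)\{ε} = { 'do', 'else', 'end', id }.
  Since expr is nullable, also add FOLLOW(params) = { 'else' }.
In body → program id 'end' expr: add FIRST(id 'end' expr) = { id }.
In body → program: program is at the end, add FOLLOW(body) = { $, 'do', 'else', 'end', id }.
Union: FOLLOW(program) = { $, 'do', 'else', 'end', id }.

{ $, 'do', 'else', 'end', id }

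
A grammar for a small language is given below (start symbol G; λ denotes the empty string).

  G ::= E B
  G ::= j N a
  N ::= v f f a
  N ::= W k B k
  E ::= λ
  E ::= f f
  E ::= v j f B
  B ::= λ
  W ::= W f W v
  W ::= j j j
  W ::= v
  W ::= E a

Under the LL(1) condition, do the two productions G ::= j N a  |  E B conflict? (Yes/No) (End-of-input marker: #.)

No

FIRST(j N a) = { j } and FIRST(E B) = { f, v, λ }.
The second is nullable but FOLLOW(G) = { # } is disjoint from FIRST of the first.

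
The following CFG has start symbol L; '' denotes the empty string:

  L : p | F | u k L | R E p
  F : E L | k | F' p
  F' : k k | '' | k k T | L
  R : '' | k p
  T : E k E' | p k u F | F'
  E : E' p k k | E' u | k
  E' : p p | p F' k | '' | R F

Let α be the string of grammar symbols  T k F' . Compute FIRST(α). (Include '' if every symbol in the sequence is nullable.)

{ k, p, u }

Add FIRST(T)\{''} = { k, p, u }; T is nullable, continue.
k is a terminal; add {k} and stop.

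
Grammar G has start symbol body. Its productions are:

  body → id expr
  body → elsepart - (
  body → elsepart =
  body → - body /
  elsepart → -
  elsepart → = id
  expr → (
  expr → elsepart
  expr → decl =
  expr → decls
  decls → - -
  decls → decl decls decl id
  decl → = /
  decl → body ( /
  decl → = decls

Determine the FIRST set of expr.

expr → ( contributes {(}.
From expr → elsepart: add FIRST(elsepart) = { -, = }.
From expr → decl =: add FIRST(decl) = { -, =, id }.
From expr → decls: add FIRST(decls) = { -, =, id }.
Union: FIRST(expr) = { (, -, =, id }.

{ (, -, =, id }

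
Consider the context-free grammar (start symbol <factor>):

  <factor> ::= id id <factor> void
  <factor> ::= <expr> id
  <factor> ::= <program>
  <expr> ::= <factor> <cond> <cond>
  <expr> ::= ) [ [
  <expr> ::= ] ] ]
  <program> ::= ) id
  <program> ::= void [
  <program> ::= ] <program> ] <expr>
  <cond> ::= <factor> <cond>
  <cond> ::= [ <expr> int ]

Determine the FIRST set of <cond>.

From <cond> ::= <factor> <cond>: add FIRST(<factor>) = { ), ], id, void }.
<cond> ::= [ <expr> int ] contributes {[}.
Union: FIRST(<cond>) = { ), [, ], id, void }.

{ ), [, ], id, void }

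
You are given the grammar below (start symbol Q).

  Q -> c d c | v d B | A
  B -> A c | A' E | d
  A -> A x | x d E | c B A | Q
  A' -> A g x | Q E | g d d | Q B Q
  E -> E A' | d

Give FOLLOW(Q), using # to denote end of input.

{ #, c, d, g, v, x }

Q is the start symbol, so # ∈ FOLLOW(Q).
In A -> Q: Q is at the end, add FOLLOW(A) = { #, c, d, g, v, x }.
In A' -> Q E: add FIRST(E) = { d }.
In A' -> Q B Q: add FIRST(B Q) = { c, d, g, v, x }.
In A' -> Q B Q: Q is at the end, add FOLLOW(A') = { #, c, d, g, v, x }.
Union: FOLLOW(Q) = { #, c, d, g, v, x }.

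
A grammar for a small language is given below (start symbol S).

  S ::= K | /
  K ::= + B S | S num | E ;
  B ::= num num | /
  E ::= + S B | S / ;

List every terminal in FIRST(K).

K ::= + B S contributes {+}.
From K ::= S num: add FIRST(S) = { +, / }.
From K ::= E ;: add FIRST(E) = { +, / }.
Union: FIRST(K) = { +, / }.

{ +, / }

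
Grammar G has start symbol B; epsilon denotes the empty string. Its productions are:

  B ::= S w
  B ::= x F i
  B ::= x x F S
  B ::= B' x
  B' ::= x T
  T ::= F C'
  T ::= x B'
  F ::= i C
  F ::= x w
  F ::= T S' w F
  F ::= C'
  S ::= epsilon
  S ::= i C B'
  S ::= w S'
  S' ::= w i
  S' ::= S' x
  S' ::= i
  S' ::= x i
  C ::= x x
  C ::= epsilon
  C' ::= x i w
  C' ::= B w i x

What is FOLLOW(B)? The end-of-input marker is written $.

{ $, w }

B is the start symbol, so $ ∈ FOLLOW(B).
In C' ::= B w i x: add FIRST(w i x) = { w }.
Union: FOLLOW(B) = { $, w }.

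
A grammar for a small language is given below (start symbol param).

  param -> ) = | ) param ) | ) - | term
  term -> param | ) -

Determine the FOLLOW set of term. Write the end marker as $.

In param -> term: term is at the end, add FOLLOW(param) = { $, ) }.
Union: FOLLOW(term) = { $, ) }.

{ $, ) }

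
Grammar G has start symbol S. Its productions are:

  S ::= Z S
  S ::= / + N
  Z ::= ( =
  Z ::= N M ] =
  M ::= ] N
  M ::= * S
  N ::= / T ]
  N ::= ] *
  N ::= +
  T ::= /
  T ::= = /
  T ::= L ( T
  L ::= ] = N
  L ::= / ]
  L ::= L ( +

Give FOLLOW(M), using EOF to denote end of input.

{ ] }

In Z ::= N M ] =: add FIRST(] =) = { ] }.
Union: FOLLOW(M) = { ] }.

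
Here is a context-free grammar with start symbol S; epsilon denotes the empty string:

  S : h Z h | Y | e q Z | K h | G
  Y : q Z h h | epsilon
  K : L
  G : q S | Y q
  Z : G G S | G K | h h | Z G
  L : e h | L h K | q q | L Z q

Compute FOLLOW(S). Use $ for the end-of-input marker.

S is the start symbol, so $ ∈ FOLLOW(S).
In G : q S: S is at the end, add FOLLOW(G) = { $, e, h, q }.
In Z : G G S: S is at the end, add FOLLOW(Z) = { $, e, h, q }.
Union: FOLLOW(S) = { $, e, h, q }.

{ $, e, h, q }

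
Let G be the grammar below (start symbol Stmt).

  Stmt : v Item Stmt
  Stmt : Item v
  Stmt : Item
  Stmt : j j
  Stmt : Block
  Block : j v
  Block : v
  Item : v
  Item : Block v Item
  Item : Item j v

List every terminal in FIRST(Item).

Item : v contributes {v}.
From Item : Block v Item: add FIRST(Block) = { j, v }.
From Item : Item j v: add FIRST(Item) = { j, v }.
Union: FIRST(Item) = { j, v }.

{ j, v }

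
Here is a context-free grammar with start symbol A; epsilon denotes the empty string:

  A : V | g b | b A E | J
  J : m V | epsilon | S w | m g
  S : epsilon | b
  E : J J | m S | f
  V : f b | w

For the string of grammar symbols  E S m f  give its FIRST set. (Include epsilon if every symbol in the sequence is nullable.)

Add FIRST(E)\{epsilon} = { b, f, m, w }; E is nullable, continue.
Add FIRST(S)\{epsilon} = { b }; S is nullable, continue.
m is a terminal; add {m} and stop.

{ b, f, m, w }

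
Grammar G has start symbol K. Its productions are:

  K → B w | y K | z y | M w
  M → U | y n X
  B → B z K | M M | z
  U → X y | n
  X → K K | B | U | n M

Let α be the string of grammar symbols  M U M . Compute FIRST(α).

{ n, y, z }

Add FIRST(M) = { n, y, z }; M is not nullable, stop.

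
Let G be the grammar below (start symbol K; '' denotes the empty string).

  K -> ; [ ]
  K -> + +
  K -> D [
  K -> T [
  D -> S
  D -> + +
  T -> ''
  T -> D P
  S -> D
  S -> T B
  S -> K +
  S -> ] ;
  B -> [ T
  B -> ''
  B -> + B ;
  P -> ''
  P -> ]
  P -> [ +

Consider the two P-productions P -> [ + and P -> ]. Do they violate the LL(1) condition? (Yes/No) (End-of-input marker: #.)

FIRST([ +) = { [ } and FIRST(]) = { ] }.
The FIRST sets are disjoint and neither alternative is nullable — no conflict.

No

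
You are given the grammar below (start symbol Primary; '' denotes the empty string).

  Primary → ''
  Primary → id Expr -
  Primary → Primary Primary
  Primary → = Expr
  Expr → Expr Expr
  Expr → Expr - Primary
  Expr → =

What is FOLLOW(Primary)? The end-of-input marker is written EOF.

{ EOF, -, =, id }

Primary is the start symbol, so EOF ∈ FOLLOW(Primary).
In Primary → Primary Primary: add FIRST(Primary)\{''} = { =, id }.
  Since Primary is nullable, also add FOLLOW(Primary) = { EOF, -, =, id }.
In Primary → Primary Primary: Primary is at the end, add FOLLOW(Primary) = { EOF, -, =, id }.
In Expr → Expr - Primary: Primary is at the end, add FOLLOW(Expr) = { EOF, -, =, id }.
Union: FOLLOW(Primary) = { EOF, -, =, id }.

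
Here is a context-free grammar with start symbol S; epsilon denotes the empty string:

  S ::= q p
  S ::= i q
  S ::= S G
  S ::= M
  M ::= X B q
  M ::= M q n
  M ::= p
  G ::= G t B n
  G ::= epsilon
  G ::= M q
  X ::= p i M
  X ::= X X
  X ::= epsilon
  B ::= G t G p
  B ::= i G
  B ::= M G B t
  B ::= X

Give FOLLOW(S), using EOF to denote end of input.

{ EOF, i, p, q, t }

S is the start symbol, so EOF ∈ FOLLOW(S).
In S ::= S G: add FIRST(G)\{epsilon} = { i, p, q, t }.
  Since G is nullable, also add FOLLOW(S) = { EOF, i, p, q, t }.
Union: FOLLOW(S) = { EOF, i, p, q, t }.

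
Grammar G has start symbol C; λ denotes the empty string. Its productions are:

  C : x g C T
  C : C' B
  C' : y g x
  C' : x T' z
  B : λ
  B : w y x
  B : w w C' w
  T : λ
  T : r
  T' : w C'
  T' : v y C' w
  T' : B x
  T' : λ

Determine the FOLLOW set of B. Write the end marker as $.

In C : C' B: B is at the end, add FOLLOW(C) = { $, r }.
In T' : B x: add FIRST(x) = { x }.
Union: FOLLOW(B) = { $, r, x }.

{ $, r, x }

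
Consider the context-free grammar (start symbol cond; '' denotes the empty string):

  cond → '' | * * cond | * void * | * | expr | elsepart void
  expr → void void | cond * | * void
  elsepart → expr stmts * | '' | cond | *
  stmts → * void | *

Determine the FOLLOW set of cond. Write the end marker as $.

cond is the start symbol, so $ ∈ FOLLOW(cond).
In cond → * * cond: cond is at the end, add FOLLOW(cond) = { $, *, void }.
In expr → cond *: add FIRST(*) = { * }.
In elsepart → cond: cond is at the end, add FOLLOW(elsepart) = { void }.
Union: FOLLOW(cond) = { $, *, void }.

{ $, *, void }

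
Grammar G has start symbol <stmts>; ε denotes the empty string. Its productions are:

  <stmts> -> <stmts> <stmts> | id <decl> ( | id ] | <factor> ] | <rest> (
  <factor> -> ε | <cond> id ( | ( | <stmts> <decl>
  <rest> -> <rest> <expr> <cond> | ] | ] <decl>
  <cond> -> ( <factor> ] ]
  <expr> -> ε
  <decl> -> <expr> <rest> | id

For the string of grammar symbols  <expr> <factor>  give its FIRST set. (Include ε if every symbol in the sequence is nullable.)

{ (, ], id, ε }

Add FIRST(<expr>)\{ε} = {  }; <expr> is nullable, continue.
Add FIRST(<factor>)\{ε} = { (, ], id }; <factor> is nullable, continue.
Every symbol is nullable, so include ε.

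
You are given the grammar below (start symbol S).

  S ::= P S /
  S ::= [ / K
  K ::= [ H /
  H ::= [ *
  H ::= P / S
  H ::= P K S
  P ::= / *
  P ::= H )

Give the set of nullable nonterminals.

{ } (none)

No nonterminal has an empty production or an RHS whose symbols are all nullable.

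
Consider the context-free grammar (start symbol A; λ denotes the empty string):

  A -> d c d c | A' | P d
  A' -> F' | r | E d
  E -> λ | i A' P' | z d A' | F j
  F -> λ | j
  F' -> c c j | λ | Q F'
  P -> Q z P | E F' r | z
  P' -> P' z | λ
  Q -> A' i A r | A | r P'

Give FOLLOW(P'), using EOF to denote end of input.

{ EOF, c, d, i, j, r, z }

In E -> i A' P': P' is at the end, add FOLLOW(E) = { c, d, i, j, r, z }.
In P' -> P' z: add FIRST(z) = { z }.
In Q -> r P': P' is at the end, add FOLLOW(Q) = { EOF, c, d, i, j, r, z }.
Union: FOLLOW(P') = { EOF, c, d, i, j, r, z }.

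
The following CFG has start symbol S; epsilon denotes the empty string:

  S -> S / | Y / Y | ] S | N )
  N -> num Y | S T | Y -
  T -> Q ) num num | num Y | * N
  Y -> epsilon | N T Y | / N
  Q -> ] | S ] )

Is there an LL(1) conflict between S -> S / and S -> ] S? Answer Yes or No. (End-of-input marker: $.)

Yes

FIRST(S /) = { -, /, ], num } and FIRST(] S) = { ] }.
Both contain ], so the two alternatives are not disjoint — LL(1) conflict.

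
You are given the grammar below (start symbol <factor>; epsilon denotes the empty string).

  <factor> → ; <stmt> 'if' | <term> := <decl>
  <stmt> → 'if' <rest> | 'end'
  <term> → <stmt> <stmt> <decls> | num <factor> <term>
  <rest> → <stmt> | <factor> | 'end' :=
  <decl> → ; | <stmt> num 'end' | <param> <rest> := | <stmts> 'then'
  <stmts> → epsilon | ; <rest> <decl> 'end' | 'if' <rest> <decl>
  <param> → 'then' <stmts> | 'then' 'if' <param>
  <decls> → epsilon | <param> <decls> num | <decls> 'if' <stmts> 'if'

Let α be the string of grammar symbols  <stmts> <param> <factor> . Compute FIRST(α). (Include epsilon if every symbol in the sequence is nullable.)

{ 'if', 'then', ; }

Add FIRST(<stmts>)\{epsilon} = { 'if', ; }; <stmts> is nullable, continue.
Add FIRST(<param>) = { 'then' }; <param> is not nullable, stop.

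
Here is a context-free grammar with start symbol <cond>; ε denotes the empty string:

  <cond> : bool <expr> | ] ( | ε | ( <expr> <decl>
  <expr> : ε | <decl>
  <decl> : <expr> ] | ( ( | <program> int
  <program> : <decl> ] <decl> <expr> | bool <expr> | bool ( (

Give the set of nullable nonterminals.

Directly nullable (have an ε-production): <cond>, <expr>.
No other nonterminal has a production whose RHS symbols are all nullable.

{ <cond>, <expr> }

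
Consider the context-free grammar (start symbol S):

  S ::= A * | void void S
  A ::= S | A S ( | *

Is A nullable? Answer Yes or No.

No

No nonterminal in this grammar is nullable.
No production of A has an RHS whose symbols are all nullable, so A is not nullable.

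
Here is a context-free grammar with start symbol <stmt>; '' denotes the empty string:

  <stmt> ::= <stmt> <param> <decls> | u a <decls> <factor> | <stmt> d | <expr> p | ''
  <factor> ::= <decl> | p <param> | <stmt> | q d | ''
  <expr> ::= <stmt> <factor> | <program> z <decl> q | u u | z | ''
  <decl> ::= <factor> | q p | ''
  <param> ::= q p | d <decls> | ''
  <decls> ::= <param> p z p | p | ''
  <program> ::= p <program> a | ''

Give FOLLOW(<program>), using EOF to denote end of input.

In <expr> ::= <program> z <decl> q: add FIRST(z <decl> q) = { z }.
In <program> ::= p <program> a: add FIRST(a) = { a }.
Union: FOLLOW(<program>) = { a, z }.

{ a, z }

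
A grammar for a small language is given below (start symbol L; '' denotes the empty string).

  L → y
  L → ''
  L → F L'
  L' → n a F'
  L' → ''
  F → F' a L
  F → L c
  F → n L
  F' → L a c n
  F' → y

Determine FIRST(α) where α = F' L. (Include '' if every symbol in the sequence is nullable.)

Add FIRST(F') = { a, c, n, y }; F' is not nullable, stop.

{ a, c, n, y }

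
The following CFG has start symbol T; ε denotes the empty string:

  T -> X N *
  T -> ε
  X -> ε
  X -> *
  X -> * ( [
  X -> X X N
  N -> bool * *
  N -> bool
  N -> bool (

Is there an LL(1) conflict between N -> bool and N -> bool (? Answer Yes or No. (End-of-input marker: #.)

Yes

FIRST(bool) = { bool } and FIRST(bool () = { bool }.
Both contain bool, so the two alternatives are not disjoint — LL(1) conflict.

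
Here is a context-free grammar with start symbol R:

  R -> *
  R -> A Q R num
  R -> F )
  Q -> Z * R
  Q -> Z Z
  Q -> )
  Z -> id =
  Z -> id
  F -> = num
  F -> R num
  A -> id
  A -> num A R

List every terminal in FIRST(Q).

From Q -> Z * R: add FIRST(Z) = { id }.
From Q -> Z Z: add FIRST(Z) = { id }.
Q -> ) contributes {)}.
Union: FIRST(Q) = { ), id }.

{ ), id }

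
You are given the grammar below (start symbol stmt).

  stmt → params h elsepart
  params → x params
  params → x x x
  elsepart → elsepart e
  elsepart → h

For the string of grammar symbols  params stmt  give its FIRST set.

{ x }

Add FIRST(params) = { x }; params is not nullable, stop.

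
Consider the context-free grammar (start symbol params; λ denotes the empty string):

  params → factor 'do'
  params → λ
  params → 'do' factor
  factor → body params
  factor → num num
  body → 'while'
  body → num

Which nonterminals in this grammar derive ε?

{ params }

Directly nullable (have an λ-production): params.
No other nonterminal has a production whose RHS symbols are all nullable.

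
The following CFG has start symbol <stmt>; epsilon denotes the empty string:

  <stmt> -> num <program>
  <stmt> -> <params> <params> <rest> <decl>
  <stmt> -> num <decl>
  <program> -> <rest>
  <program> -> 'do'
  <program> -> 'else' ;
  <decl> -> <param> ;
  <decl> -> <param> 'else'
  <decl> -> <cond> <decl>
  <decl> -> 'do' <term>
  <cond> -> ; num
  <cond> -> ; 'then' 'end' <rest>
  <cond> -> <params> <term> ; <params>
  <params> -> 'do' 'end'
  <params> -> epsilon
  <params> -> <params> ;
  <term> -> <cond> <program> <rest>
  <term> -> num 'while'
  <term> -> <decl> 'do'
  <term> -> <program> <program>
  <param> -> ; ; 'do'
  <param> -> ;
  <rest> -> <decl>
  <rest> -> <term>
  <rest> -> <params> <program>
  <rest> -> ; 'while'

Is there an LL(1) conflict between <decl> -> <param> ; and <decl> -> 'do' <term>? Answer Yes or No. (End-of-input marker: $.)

FIRST(<param> ;) = { ; } and FIRST('do' <term>) = { 'do' }.
The FIRST sets are disjoint and neither alternative is nullable — no conflict.

No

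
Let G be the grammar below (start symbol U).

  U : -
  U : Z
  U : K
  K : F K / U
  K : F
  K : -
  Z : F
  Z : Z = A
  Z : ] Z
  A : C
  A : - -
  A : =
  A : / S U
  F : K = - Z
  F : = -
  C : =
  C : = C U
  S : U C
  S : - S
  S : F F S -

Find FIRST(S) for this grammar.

{ -, =, ] }

From S : U C: add FIRST(U) = { -, =, ] }.
S : - S contributes {-}.
From S : F F S -: add FIRST(F) = { -, = }.
Union: FIRST(S) = { -, =, ] }.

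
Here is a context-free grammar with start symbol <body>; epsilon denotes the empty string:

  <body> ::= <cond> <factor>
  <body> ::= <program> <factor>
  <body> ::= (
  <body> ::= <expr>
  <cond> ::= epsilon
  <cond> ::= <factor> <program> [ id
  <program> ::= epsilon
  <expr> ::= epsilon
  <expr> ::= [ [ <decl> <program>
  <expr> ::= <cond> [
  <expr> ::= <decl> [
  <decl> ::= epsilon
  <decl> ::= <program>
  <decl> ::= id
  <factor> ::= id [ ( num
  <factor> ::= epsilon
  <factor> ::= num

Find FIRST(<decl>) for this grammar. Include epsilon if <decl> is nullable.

<decl> ::= epsilon contributes epsilon.
From <decl> ::= <program>: add FIRST(<program>) = { epsilon } (including epsilon since <program> is nullable).
<decl> ::= id contributes {id}.
Union: FIRST(<decl>) = { id, epsilon }.

{ id, epsilon }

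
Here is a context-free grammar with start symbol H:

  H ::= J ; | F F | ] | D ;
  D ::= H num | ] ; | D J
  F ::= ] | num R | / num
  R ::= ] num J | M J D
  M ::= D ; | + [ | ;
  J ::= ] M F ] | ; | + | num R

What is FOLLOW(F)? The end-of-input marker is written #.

{ #, /, ], num }

In H ::= F F: add FIRST(F) = { /, ], num }.
In H ::= F F: F is at the end, add FOLLOW(H) = { #, num }.
In J ::= ] M F ]: add FIRST(]) = { ] }.
Union: FOLLOW(F) = { #, /, ], num }.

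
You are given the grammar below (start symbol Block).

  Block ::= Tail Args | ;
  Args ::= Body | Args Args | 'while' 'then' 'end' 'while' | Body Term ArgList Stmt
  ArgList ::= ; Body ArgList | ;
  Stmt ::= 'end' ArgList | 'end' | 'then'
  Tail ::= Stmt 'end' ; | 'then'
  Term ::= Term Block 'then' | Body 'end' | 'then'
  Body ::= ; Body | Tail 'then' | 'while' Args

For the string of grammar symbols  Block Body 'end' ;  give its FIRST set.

{ 'end', 'then', ; }

Add FIRST(Block) = { 'end', 'then', ; }; Block is not nullable, stop.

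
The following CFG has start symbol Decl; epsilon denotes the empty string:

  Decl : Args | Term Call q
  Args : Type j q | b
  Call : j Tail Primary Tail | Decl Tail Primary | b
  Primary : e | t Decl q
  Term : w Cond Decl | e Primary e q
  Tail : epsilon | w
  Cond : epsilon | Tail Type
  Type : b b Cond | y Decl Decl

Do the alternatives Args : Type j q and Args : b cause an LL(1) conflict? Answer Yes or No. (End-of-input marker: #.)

Yes

FIRST(Type j q) = { b, y } and FIRST(b) = { b }.
Both contain b, so the two alternatives are not disjoint — LL(1) conflict.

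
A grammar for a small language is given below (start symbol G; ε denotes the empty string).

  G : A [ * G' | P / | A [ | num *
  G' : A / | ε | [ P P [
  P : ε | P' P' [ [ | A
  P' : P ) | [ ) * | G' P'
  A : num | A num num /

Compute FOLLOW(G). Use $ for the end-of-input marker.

{ $ }

G is the start symbol, so $ ∈ FOLLOW(G).
Union: FOLLOW(G) = { $ }.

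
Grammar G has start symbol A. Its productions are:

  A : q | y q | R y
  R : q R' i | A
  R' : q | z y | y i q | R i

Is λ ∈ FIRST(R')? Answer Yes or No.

No

No nonterminal in this grammar is nullable.
No production of R' has an RHS whose symbols are all nullable, so R' is not nullable.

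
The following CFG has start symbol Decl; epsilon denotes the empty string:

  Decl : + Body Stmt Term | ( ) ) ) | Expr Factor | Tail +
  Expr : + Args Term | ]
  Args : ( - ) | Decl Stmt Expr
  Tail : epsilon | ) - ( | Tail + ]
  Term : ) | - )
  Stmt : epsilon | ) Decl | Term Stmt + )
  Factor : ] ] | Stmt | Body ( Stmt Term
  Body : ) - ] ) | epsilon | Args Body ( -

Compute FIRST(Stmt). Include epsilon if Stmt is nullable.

{ ), -, epsilon }

Stmt : epsilon contributes epsilon.
Stmt : ) Decl contributes {)}.
From Stmt : Term Stmt + ): add FIRST(Term) = { ), - }.
Union: FIRST(Stmt) = { ), -, epsilon }.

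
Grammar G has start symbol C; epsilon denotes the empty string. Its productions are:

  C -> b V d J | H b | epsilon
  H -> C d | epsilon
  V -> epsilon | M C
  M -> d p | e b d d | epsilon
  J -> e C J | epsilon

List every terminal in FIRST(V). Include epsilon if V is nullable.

{ b, d, e, epsilon }

V -> epsilon contributes epsilon.
From V -> M C: M, C nullable, take FIRST(M) ∪ FIRST(C) = { b, d, e }; also epsilon since the whole RHS is nullable.
Union: FIRST(V) = { b, d, e, epsilon }.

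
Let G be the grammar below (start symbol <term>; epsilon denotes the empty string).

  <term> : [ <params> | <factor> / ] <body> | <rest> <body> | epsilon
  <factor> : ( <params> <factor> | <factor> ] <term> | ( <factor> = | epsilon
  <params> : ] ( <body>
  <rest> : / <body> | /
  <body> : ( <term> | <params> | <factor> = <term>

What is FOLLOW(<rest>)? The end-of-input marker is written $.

In <term> : <rest> <body>: add FIRST(<body>) = { (, =, ] }.
Union: FOLLOW(<rest>) = { (, =, ] }.

{ (, =, ] }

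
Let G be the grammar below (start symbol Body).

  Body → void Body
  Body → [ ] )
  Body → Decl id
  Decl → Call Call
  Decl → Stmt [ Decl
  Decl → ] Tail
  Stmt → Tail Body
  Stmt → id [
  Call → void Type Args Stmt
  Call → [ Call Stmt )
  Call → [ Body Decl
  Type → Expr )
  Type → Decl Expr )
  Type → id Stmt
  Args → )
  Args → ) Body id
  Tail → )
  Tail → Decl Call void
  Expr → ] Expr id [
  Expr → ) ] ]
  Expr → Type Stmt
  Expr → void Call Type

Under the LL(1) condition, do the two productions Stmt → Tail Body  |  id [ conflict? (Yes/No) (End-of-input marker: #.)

FIRST(Tail Body) = { ), [, ], id, void } and FIRST(id [) = { id }.
Both contain id, so the two alternatives are not disjoint — LL(1) conflict.

Yes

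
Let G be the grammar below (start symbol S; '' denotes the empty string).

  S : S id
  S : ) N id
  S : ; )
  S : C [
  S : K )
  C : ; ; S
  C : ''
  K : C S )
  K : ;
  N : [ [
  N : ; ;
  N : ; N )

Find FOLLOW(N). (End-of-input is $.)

In S : ) N id: add FIRST(id) = { id }.
In N : ; N ): add FIRST()) = { ) }.
Union: FOLLOW(N) = { ), id }.

{ ), id }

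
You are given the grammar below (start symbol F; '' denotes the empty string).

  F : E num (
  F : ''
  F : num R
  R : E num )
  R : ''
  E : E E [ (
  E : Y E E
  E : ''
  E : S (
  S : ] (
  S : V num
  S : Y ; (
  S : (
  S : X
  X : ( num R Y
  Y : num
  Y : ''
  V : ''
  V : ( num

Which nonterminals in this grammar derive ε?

Directly nullable (have an ''-production): F, R, E, Y, V.
No other nonterminal has a production whose RHS symbols are all nullable.

{ E, F, R, V, Y }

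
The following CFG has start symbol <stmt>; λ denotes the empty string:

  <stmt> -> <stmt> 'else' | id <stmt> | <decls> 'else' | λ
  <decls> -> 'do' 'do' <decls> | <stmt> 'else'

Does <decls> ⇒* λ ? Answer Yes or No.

Nullable nonterminals: <stmt>.
No production of <decls> has an RHS whose symbols are all nullable, so <decls> is not nullable.

No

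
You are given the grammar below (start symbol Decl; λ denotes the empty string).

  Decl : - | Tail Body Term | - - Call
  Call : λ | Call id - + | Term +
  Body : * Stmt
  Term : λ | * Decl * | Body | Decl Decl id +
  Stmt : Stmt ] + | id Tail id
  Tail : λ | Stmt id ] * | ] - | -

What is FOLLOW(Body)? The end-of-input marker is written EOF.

{ EOF, *, +, -, ], id }

In Decl : Tail Body Term: add FIRST(Term)\{λ} = { *, -, ], id }.
  Since Term is nullable, also add FOLLOW(Decl) = { EOF, *, -, ], id }.
In Term : Body: Body is at the end, add FOLLOW(Term) = { EOF, *, +, -, ], id }.
Union: FOLLOW(Body) = { EOF, *, +, -, ], id }.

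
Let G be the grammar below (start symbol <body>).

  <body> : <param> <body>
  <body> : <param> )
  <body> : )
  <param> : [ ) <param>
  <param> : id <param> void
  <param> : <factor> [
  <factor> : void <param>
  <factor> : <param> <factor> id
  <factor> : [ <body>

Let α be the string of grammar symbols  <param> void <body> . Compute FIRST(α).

{ [, id, void }

Add FIRST(<param>) = { [, id, void }; <param> is not nullable, stop.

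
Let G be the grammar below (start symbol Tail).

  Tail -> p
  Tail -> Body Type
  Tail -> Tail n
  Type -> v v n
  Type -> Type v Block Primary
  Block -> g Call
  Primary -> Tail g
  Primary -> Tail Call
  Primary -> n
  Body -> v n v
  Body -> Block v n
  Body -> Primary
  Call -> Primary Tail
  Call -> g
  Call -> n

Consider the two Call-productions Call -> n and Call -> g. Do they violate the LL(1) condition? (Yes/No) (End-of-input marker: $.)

FIRST(n) = { n } and FIRST(g) = { g }.
The FIRST sets are disjoint and neither alternative is nullable — no conflict.

No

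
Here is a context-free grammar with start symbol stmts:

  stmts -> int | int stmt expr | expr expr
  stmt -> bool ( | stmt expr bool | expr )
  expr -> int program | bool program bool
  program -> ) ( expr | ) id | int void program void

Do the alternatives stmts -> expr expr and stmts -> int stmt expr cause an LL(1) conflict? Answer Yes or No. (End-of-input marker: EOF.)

FIRST(expr expr) = { bool, int } and FIRST(int stmt expr) = { int }.
Both contain int, so the two alternatives are not disjoint — LL(1) conflict.

Yes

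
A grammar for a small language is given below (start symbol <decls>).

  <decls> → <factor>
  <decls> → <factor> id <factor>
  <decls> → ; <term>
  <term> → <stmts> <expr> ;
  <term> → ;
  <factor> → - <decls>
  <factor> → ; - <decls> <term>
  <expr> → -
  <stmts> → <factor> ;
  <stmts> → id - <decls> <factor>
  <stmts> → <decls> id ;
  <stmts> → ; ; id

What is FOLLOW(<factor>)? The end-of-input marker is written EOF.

In <decls> → <factor>: <factor> is at the end, add FOLLOW(<decls>) = { EOF, -, ;, id }.
In <decls> → <factor> id <factor>: add FIRST(id <factor>) = { id }.
In <decls> → <factor> id <factor>: <factor> is at the end, add FOLLOW(<decls>) = { EOF, -, ;, id }.
In <stmts> → <factor> ;: add FIRST(;) = { ; }.
In <stmts> → id - <decls> <factor>: <factor> is at the end, add FOLLOW(<stmts>) = { - }.
Union: FOLLOW(<factor>) = { EOF, -, ;, id }.

{ EOF, -, ;, id }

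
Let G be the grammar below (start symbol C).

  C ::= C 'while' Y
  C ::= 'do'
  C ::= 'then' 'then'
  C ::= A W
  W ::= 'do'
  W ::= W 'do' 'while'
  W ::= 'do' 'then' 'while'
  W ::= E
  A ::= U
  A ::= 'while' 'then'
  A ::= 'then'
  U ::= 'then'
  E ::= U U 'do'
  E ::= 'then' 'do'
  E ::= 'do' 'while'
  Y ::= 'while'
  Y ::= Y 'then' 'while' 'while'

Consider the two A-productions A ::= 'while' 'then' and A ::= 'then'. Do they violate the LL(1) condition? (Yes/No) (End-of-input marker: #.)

FIRST('while' 'then') = { 'while' } and FIRST('then') = { 'then' }.
The FIRST sets are disjoint and neither alternative is nullable — no conflict.

No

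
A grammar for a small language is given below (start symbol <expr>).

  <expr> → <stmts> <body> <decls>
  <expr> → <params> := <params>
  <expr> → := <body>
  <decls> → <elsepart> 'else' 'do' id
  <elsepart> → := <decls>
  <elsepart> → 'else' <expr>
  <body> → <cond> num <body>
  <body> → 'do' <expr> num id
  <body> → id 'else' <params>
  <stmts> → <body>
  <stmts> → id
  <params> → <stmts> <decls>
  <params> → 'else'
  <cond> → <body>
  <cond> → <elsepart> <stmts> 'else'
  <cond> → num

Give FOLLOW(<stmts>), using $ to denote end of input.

In <expr> → <stmts> <body> <decls>: add FIRST(<body> <decls>) = { 'do', 'else', :=, id, num }.
In <params> → <stmts> <decls>: add FIRST(<decls>) = { 'else', := }.
In <cond> → <elsepart> <stmts> 'else': add FIRST('else') = { 'else' }.
Union: FOLLOW(<stmts>) = { 'do', 'else', :=, id, num }.

{ 'do', 'else', :=, id, num }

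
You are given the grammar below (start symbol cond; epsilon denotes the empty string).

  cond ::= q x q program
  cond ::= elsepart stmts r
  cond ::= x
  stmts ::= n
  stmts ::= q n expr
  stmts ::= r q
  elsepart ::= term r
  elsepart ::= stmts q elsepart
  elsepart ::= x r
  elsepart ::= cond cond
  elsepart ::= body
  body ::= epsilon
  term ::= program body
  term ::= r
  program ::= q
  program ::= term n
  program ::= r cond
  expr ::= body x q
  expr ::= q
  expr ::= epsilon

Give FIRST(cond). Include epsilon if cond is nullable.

{ n, q, r, x }

cond ::= q x q program contributes {q}.
From cond ::= elsepart stmts r: elsepart nullable, take FIRST(elsepart) ∪ FIRST(stmts) = { n, q, r, x }.
cond ::= x contributes {x}.
Union: FIRST(cond) = { n, q, r, x }.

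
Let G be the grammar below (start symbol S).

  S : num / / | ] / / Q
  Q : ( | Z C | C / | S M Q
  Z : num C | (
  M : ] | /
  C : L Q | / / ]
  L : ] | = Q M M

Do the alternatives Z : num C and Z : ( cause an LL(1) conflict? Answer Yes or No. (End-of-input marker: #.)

FIRST(num C) = { num } and FIRST(() = { ( }.
The FIRST sets are disjoint and neither alternative is nullable — no conflict.

No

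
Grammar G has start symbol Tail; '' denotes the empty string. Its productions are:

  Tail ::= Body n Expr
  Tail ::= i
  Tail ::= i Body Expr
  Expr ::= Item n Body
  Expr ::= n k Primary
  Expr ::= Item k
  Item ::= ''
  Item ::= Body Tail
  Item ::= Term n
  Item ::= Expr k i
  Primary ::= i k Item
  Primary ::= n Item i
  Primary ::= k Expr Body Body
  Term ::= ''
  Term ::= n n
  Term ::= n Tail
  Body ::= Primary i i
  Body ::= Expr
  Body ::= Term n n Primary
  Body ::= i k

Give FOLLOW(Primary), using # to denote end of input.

{ #, i, k, n }

In Expr ::= n k Primary: Primary is at the end, add FOLLOW(Expr) = { #, i, k, n }.
In Body ::= Primary i i: add FIRST(i i) = { i }.
In Body ::= Term n n Primary: Primary is at the end, add FOLLOW(Body) = { #, i, k, n }.
Union: FOLLOW(Primary) = { #, i, k, n }.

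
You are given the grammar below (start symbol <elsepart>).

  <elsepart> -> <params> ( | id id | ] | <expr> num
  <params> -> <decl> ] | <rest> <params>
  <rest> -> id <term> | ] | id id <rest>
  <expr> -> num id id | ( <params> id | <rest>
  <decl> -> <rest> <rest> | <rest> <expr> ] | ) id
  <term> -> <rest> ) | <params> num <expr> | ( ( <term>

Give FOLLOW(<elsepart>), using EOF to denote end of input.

<elsepart> is the start symbol, so EOF ∈ FOLLOW(<elsepart>).
Union: FOLLOW(<elsepart>) = { EOF }.

{ EOF }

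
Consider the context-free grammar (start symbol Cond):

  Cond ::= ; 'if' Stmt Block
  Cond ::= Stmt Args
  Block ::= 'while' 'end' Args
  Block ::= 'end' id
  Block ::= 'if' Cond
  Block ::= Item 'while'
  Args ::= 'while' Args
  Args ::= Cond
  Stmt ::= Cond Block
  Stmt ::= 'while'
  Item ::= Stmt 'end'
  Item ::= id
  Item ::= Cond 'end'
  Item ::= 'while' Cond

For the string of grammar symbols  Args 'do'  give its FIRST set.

Add FIRST(Args) = { 'while', ; }; Args is not nullable, stop.

{ 'while', ; }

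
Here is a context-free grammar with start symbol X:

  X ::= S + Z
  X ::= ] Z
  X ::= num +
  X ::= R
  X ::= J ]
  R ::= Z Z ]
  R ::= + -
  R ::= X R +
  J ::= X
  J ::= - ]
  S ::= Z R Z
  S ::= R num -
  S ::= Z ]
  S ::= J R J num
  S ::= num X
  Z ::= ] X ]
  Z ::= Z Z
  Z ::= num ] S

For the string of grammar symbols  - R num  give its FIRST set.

- is a terminal; add {-} and stop.

{ - }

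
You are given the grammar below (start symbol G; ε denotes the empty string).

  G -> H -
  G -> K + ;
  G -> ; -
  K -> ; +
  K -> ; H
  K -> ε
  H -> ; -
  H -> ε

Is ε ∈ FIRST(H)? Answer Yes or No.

H has an ε-production, so H ⇒ ε.

Yes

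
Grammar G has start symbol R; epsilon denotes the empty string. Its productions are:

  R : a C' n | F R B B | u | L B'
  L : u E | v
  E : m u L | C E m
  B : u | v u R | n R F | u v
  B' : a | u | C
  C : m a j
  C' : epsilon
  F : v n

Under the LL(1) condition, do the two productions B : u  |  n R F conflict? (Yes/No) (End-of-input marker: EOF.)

FIRST(u) = { u } and FIRST(n R F) = { n }.
The FIRST sets are disjoint and neither alternative is nullable — no conflict.

No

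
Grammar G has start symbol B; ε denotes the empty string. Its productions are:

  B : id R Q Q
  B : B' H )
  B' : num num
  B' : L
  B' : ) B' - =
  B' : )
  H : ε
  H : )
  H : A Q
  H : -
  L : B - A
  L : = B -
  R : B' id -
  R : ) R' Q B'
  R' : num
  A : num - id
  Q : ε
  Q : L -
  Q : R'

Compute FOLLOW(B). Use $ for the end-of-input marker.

B is the start symbol, so $ ∈ FOLLOW(B).
In L : B - A: add FIRST(- A) = { - }.
In L : = B -: add FIRST(-) = { - }.
Union: FOLLOW(B) = { $, - }.

{ $, - }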